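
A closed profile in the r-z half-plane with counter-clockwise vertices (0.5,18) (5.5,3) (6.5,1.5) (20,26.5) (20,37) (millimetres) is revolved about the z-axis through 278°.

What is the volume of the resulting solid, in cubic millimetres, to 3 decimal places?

Profile (r,z), 5 vertices: (0.5,18) (5.5,3) (6.5,1.5) (20,26.5) (20,37)
edge 0: (0.5,18)→(5.5,3)  cross = 0.5·3 − 5.5·18 = -97.5000; (r_i+r_j)·cross = 6·-97.5000 = -585.0000
edge 1: (5.5,3)→(6.5,1.5)  cross = 5.5·1.5 − 6.5·3 = -11.2500; (r_i+r_j)·cross = 12·-11.2500 = -135.0000
edge 2: (6.5,1.5)→(20,26.5)  cross = 6.5·26.5 − 20·1.5 = 142.2500; (r_i+r_j)·cross = 26.5·142.2500 = 3769.6250
edge 3: (20,26.5)→(20,37)  cross = 20·37 − 20·26.5 = 210.0000; (r_i+r_j)·cross = 40·210.0000 = 8400.0000
edge 4: (20,37)→(0.5,18)  cross = 20·18 − 0.5·37 = 341.5000; (r_i+r_j)·cross = 20.5·341.5000 = 7000.7500
Σcross = 585.0000 → A = |Σcross|/2 = 292.5000 mm²
Σ(r_i+r_j)·cross = 18450.3750 → first moment M = |Σ|/6 = 3075.0625
R_c = M/A = 3075.0625/292.5000 = 10.5130 mm
θ = 278° = 4.852015 rad
V = θ·R_c·A = 4.852015·10.5130·292.5000 = 14920.250 mm³

Volume = 14920.250 mm³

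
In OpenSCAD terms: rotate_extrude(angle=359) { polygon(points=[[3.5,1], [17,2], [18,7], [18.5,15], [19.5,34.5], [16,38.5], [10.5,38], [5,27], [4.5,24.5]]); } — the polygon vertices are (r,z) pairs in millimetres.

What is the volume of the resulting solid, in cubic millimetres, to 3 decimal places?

Profile (r,z), 9 vertices: (3.5,1) (17,2) (18,7) (18.5,15) (19.5,34.5) (16,38.5) (10.5,38) (5,27) (4.5,24.5)
edge 0: (3.5,1)→(17,2)  cross = 3.5·2 − 17·1 = -10.0000; (r_i+r_j)·cross = 20.5·-10.0000 = -205.0000
edge 1: (17,2)→(18,7)  cross = 17·7 − 18·2 = 83.0000; (r_i+r_j)·cross = 35·83.0000 = 2905.0000
edge 2: (18,7)→(18.5,15)  cross = 18·15 − 18.5·7 = 140.5000; (r_i+r_j)·cross = 36.5·140.5000 = 5128.2500
edge 3: (18.5,15)→(19.5,34.5)  cross = 18.5·34.5 − 19.5·15 = 345.7500; (r_i+r_j)·cross = 38·345.7500 = 13138.5000
edge 4: (19.5,34.5)→(16,38.5)  cross = 19.5·38.5 − 16·34.5 = 198.7500; (r_i+r_j)·cross = 35.5·198.7500 = 7055.6250
edge 5: (16,38.5)→(10.5,38)  cross = 16·38 − 10.5·38.5 = 203.7500; (r_i+r_j)·cross = 26.5·203.7500 = 5399.3750
edge 6: (10.5,38)→(5,27)  cross = 10.5·27 − 5·38 = 93.5000; (r_i+r_j)·cross = 15.5·93.5000 = 1449.2500
edge 7: (5,27)→(4.5,24.5)  cross = 5·24.5 − 4.5·27 = 1.0000; (r_i+r_j)·cross = 9.5·1.0000 = 9.5000
edge 8: (4.5,24.5)→(3.5,1)  cross = 4.5·1 − 3.5·24.5 = -81.2500; (r_i+r_j)·cross = 8·-81.2500 = -650.0000
Σcross = 975.0000 → A = |Σcross|/2 = 487.5000 mm²
Σ(r_i+r_j)·cross = 34230.5000 → first moment M = |Σ|/6 = 5705.0833
R_c = M/A = 5705.0833/487.5000 = 11.7027 mm
θ = 359° = 6.265732 rad
V = θ·R_c·A = 6.265732·11.7027·487.5000 = 35746.523 mm³

Volume = 35746.523 mm³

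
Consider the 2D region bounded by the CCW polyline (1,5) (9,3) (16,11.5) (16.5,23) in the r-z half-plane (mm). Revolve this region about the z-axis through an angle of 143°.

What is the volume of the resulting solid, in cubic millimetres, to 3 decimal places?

Volume = 3245.347 mm³

Profile (r,z), 4 vertices: (1,5) (9,3) (16,11.5) (16.5,23)
edge 0: (1,5)→(9,3)  cross = 1·3 − 9·5 = -42.0000; (r_i+r_j)·cross = 10·-42.0000 = -420.0000
edge 1: (9,3)→(16,11.5)  cross = 9·11.5 − 16·3 = 55.5000; (r_i+r_j)·cross = 25·55.5000 = 1387.5000
edge 2: (16,11.5)→(16.5,23)  cross = 16·23 − 16.5·11.5 = 178.2500; (r_i+r_j)·cross = 32.5·178.2500 = 5793.1250
edge 3: (16.5,23)→(1,5)  cross = 16.5·5 − 1·23 = 59.5000; (r_i+r_j)·cross = 17.5·59.5000 = 1041.2500
Σcross = 251.2500 → A = |Σcross|/2 = 125.6250 mm²
Σ(r_i+r_j)·cross = 7801.8750 → first moment M = |Σ|/6 = 1300.3125
R_c = M/A = 1300.3125/125.6250 = 10.3507 mm
θ = 143° = 2.495821 rad
V = θ·R_c·A = 2.495821·10.3507·125.6250 = 3245.347 mm³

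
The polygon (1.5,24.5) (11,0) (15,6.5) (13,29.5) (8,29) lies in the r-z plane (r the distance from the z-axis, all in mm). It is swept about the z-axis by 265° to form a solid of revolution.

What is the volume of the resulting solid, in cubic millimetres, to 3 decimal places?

Volume = 9962.514 mm³

Profile (r,z), 5 vertices: (1.5,24.5) (11,0) (15,6.5) (13,29.5) (8,29)
edge 0: (1.5,24.5)→(11,0)  cross = 1.5·0 − 11·24.5 = -269.5000; (r_i+r_j)·cross = 12.5·-269.5000 = -3368.7500
edge 1: (11,0)→(15,6.5)  cross = 11·6.5 − 15·0 = 71.5000; (r_i+r_j)·cross = 26·71.5000 = 1859.0000
edge 2: (15,6.5)→(13,29.5)  cross = 15·29.5 − 13·6.5 = 358.0000; (r_i+r_j)·cross = 28·358.0000 = 10024.0000
edge 3: (13,29.5)→(8,29)  cross = 13·29 − 8·29.5 = 141.0000; (r_i+r_j)·cross = 21·141.0000 = 2961.0000
edge 4: (8,29)→(1.5,24.5)  cross = 8·24.5 − 1.5·29 = 152.5000; (r_i+r_j)·cross = 9.5·152.5000 = 1448.7500
Σcross = 453.5000 → A = |Σcross|/2 = 226.7500 mm²
Σ(r_i+r_j)·cross = 12924.0000 → first moment M = |Σ|/6 = 2154.0000
R_c = M/A = 2154.0000/226.7500 = 9.4994 mm
θ = 265° = 4.625123 rad
V = θ·R_c·A = 4.625123·9.4994·226.7500 = 9962.514 mm³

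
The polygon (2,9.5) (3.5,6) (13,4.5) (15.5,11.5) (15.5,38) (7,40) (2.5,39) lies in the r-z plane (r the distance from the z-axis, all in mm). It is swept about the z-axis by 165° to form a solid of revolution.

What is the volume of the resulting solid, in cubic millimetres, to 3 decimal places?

Volume = 11147.920 mm³

Profile (r,z), 7 vertices: (2,9.5) (3.5,6) (13,4.5) (15.5,11.5) (15.5,38) (7,40) (2.5,39)
edge 0: (2,9.5)→(3.5,6)  cross = 2·6 − 3.5·9.5 = -21.2500; (r_i+r_j)·cross = 5.5·-21.2500 = -116.8750
edge 1: (3.5,6)→(13,4.5)  cross = 3.5·4.5 − 13·6 = -62.2500; (r_i+r_j)·cross = 16.5·-62.2500 = -1027.1250
edge 2: (13,4.5)→(15.5,11.5)  cross = 13·11.5 − 15.5·4.5 = 79.7500; (r_i+r_j)·cross = 28.5·79.7500 = 2272.8750
edge 3: (15.5,11.5)→(15.5,38)  cross = 15.5·38 − 15.5·11.5 = 410.7500; (r_i+r_j)·cross = 31·410.7500 = 12733.2500
edge 4: (15.5,38)→(7,40)  cross = 15.5·40 − 7·38 = 354.0000; (r_i+r_j)·cross = 22.5·354.0000 = 7965.0000
edge 5: (7,40)→(2.5,39)  cross = 7·39 − 2.5·40 = 173.0000; (r_i+r_j)·cross = 9.5·173.0000 = 1643.5000
edge 6: (2.5,39)→(2,9.5)  cross = 2.5·9.5 − 2·39 = -54.2500; (r_i+r_j)·cross = 4.5·-54.2500 = -244.1250
Σcross = 879.7500 → A = |Σcross|/2 = 439.8750 mm²
Σ(r_i+r_j)·cross = 23226.5000 → first moment M = |Σ|/6 = 3871.0833
R_c = M/A = 3871.0833/439.8750 = 8.8004 mm
θ = 165° = 2.879793 rad
V = θ·R_c·A = 2.879793·8.8004·439.8750 = 11147.920 mm³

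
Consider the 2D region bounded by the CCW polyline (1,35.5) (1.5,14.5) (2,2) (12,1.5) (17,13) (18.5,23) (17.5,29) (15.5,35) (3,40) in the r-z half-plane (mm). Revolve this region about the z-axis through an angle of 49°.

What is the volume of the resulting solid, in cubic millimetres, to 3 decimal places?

Profile (r,z), 9 vertices: (1,35.5) (1.5,14.5) (2,2) (12,1.5) (17,13) (18.5,23) (17.5,29) (15.5,35) (3,40)
edge 0: (1,35.5)→(1.5,14.5)  cross = 1·14.5 − 1.5·35.5 = -38.7500; (r_i+r_j)·cross = 2.5·-38.7500 = -96.8750
edge 1: (1.5,14.5)→(2,2)  cross = 1.5·2 − 2·14.5 = -26.0000; (r_i+r_j)·cross = 3.5·-26.0000 = -91.0000
edge 2: (2,2)→(12,1.5)  cross = 2·1.5 − 12·2 = -21.0000; (r_i+r_j)·cross = 14·-21.0000 = -294.0000
edge 3: (12,1.5)→(17,13)  cross = 12·13 − 17·1.5 = 130.5000; (r_i+r_j)·cross = 29·130.5000 = 3784.5000
edge 4: (17,13)→(18.5,23)  cross = 17·23 − 18.5·13 = 150.5000; (r_i+r_j)·cross = 35.5·150.5000 = 5342.7500
edge 5: (18.5,23)→(17.5,29)  cross = 18.5·29 − 17.5·23 = 134.0000; (r_i+r_j)·cross = 36·134.0000 = 4824.0000
edge 6: (17.5,29)→(15.5,35)  cross = 17.5·35 − 15.5·29 = 163.0000; (r_i+r_j)·cross = 33·163.0000 = 5379.0000
edge 7: (15.5,35)→(3,40)  cross = 15.5·40 − 3·35 = 515.0000; (r_i+r_j)·cross = 18.5·515.0000 = 9527.5000
edge 8: (3,40)→(1,35.5)  cross = 3·35.5 − 1·40 = 66.5000; (r_i+r_j)·cross = 4·66.5000 = 266.0000
Σcross = 1073.7500 → A = |Σcross|/2 = 536.8750 mm²
Σ(r_i+r_j)·cross = 28641.8750 → first moment M = |Σ|/6 = 4773.6458
R_c = M/A = 4773.6458/536.8750 = 8.8915 mm
θ = 49° = 0.855211 rad
V = θ·R_c·A = 0.855211·8.8915·536.8750 = 4082.476 mm³

Volume = 4082.476 mm³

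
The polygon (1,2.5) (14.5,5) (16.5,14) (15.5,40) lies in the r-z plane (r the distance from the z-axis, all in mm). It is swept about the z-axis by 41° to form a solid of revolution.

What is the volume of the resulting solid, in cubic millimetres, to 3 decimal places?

Volume = 2075.972 mm³

Profile (r,z), 4 vertices: (1,2.5) (14.5,5) (16.5,14) (15.5,40)
edge 0: (1,2.5)→(14.5,5)  cross = 1·5 − 14.5·2.5 = -31.2500; (r_i+r_j)·cross = 15.5·-31.2500 = -484.3750
edge 1: (14.5,5)→(16.5,14)  cross = 14.5·14 − 16.5·5 = 120.5000; (r_i+r_j)·cross = 31·120.5000 = 3735.5000
edge 2: (16.5,14)→(15.5,40)  cross = 16.5·40 − 15.5·14 = 443.0000; (r_i+r_j)·cross = 32·443.0000 = 14176.0000
edge 3: (15.5,40)→(1,2.5)  cross = 15.5·2.5 − 1·40 = -1.2500; (r_i+r_j)·cross = 16.5·-1.2500 = -20.6250
Σcross = 531.0000 → A = |Σcross|/2 = 265.5000 mm²
Σ(r_i+r_j)·cross = 17406.5000 → first moment M = |Σ|/6 = 2901.0833
R_c = M/A = 2901.0833/265.5000 = 10.9269 mm
θ = 41° = 0.715585 rad
V = θ·R_c·A = 0.715585·10.9269·265.5000 = 2075.972 mm³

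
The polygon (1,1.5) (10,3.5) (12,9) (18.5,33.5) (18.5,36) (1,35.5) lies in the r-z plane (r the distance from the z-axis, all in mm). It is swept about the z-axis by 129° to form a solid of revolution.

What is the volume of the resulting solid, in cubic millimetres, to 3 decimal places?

Volume = 8202.920 mm³

Profile (r,z), 6 vertices: (1,1.5) (10,3.5) (12,9) (18.5,33.5) (18.5,36) (1,35.5)
edge 0: (1,1.5)→(10,3.5)  cross = 1·3.5 − 10·1.5 = -11.5000; (r_i+r_j)·cross = 11·-11.5000 = -126.5000
edge 1: (10,3.5)→(12,9)  cross = 10·9 − 12·3.5 = 48.0000; (r_i+r_j)·cross = 22·48.0000 = 1056.0000
edge 2: (12,9)→(18.5,33.5)  cross = 12·33.5 − 18.5·9 = 235.5000; (r_i+r_j)·cross = 30.5·235.5000 = 7182.7500
edge 3: (18.5,33.5)→(18.5,36)  cross = 18.5·36 − 18.5·33.5 = 46.2500; (r_i+r_j)·cross = 37·46.2500 = 1711.2500
edge 4: (18.5,36)→(1,35.5)  cross = 18.5·35.5 − 1·36 = 620.7500; (r_i+r_j)·cross = 19.5·620.7500 = 12104.6250
edge 5: (1,35.5)→(1,1.5)  cross = 1·1.5 − 1·35.5 = -34.0000; (r_i+r_j)·cross = 2·-34.0000 = -68.0000
Σcross = 905.0000 → A = |Σcross|/2 = 452.5000 mm²
Σ(r_i+r_j)·cross = 21860.1250 → first moment M = |Σ|/6 = 3643.3542
R_c = M/A = 3643.3542/452.5000 = 8.0516 mm
θ = 129° = 2.251475 rad
V = θ·R_c·A = 2.251475·8.0516·452.5000 = 8202.920 mm³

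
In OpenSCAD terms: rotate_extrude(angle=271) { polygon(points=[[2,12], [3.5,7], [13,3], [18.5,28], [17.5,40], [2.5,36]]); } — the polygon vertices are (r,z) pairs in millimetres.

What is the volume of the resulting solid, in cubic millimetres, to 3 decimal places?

Volume = 21793.931 mm³

Profile (r,z), 6 vertices: (2,12) (3.5,7) (13,3) (18.5,28) (17.5,40) (2.5,36)
edge 0: (2,12)→(3.5,7)  cross = 2·7 − 3.5·12 = -28.0000; (r_i+r_j)·cross = 5.5·-28.0000 = -154.0000
edge 1: (3.5,7)→(13,3)  cross = 3.5·3 − 13·7 = -80.5000; (r_i+r_j)·cross = 16.5·-80.5000 = -1328.2500
edge 2: (13,3)→(18.5,28)  cross = 13·28 − 18.5·3 = 308.5000; (r_i+r_j)·cross = 31.5·308.5000 = 9717.7500
edge 3: (18.5,28)→(17.5,40)  cross = 18.5·40 − 17.5·28 = 250.0000; (r_i+r_j)·cross = 36·250.0000 = 9000.0000
edge 4: (17.5,40)→(2.5,36)  cross = 17.5·36 − 2.5·40 = 530.0000; (r_i+r_j)·cross = 20·530.0000 = 10600.0000
edge 5: (2.5,36)→(2,12)  cross = 2.5·12 − 2·36 = -42.0000; (r_i+r_j)·cross = 4.5·-42.0000 = -189.0000
Σcross = 938.0000 → A = |Σcross|/2 = 469.0000 mm²
Σ(r_i+r_j)·cross = 27646.5000 → first moment M = |Σ|/6 = 4607.7500
R_c = M/A = 4607.7500/469.0000 = 9.8246 mm
θ = 271° = 4.729842 rad
V = θ·R_c·A = 4.729842·9.8246·469.0000 = 21793.931 mm³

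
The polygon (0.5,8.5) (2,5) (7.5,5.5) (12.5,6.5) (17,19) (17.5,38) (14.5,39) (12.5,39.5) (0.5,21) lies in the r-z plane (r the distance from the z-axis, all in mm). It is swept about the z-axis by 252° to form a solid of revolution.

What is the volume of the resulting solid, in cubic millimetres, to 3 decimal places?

Volume = 17250.956 mm³

Profile (r,z), 9 vertices: (0.5,8.5) (2,5) (7.5,5.5) (12.5,6.5) (17,19) (17.5,38) (14.5,39) (12.5,39.5) (0.5,21)
edge 0: (0.5,8.5)→(2,5)  cross = 0.5·5 − 2·8.5 = -14.5000; (r_i+r_j)·cross = 2.5·-14.5000 = -36.2500
edge 1: (2,5)→(7.5,5.5)  cross = 2·5.5 − 7.5·5 = -26.5000; (r_i+r_j)·cross = 9.5·-26.5000 = -251.7500
edge 2: (7.5,5.5)→(12.5,6.5)  cross = 7.5·6.5 − 12.5·5.5 = -20.0000; (r_i+r_j)·cross = 20·-20.0000 = -400.0000
edge 3: (12.5,6.5)→(17,19)  cross = 12.5·19 − 17·6.5 = 127.0000; (r_i+r_j)·cross = 29.5·127.0000 = 3746.5000
edge 4: (17,19)→(17.5,38)  cross = 17·38 − 17.5·19 = 313.5000; (r_i+r_j)·cross = 34.5·313.5000 = 10815.7500
edge 5: (17.5,38)→(14.5,39)  cross = 17.5·39 − 14.5·38 = 131.5000; (r_i+r_j)·cross = 32·131.5000 = 4208.0000
edge 6: (14.5,39)→(12.5,39.5)  cross = 14.5·39.5 − 12.5·39 = 85.2500; (r_i+r_j)·cross = 27·85.2500 = 2301.7500
edge 7: (12.5,39.5)→(0.5,21)  cross = 12.5·21 − 0.5·39.5 = 242.7500; (r_i+r_j)·cross = 13·242.7500 = 3155.7500
edge 8: (0.5,21)→(0.5,8.5)  cross = 0.5·8.5 − 0.5·21 = -6.2500; (r_i+r_j)·cross = 1·-6.2500 = -6.2500
Σcross = 832.7500 → A = |Σcross|/2 = 416.3750 mm²
Σ(r_i+r_j)·cross = 23533.5000 → first moment M = |Σ|/6 = 3922.2500
R_c = M/A = 3922.2500/416.3750 = 9.4200 mm
θ = 252° = 4.398230 rad
V = θ·R_c·A = 4.398230·9.4200·416.3750 = 17250.956 mm³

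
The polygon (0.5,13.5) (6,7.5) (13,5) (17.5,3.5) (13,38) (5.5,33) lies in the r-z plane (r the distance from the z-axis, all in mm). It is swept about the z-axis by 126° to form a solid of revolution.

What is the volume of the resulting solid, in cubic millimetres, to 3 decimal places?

Volume = 7420.409 mm³

Profile (r,z), 6 vertices: (0.5,13.5) (6,7.5) (13,5) (17.5,3.5) (13,38) (5.5,33)
edge 0: (0.5,13.5)→(6,7.5)  cross = 0.5·7.5 − 6·13.5 = -77.2500; (r_i+r_j)·cross = 6.5·-77.2500 = -502.1250
edge 1: (6,7.5)→(13,5)  cross = 6·5 − 13·7.5 = -67.5000; (r_i+r_j)·cross = 19·-67.5000 = -1282.5000
edge 2: (13,5)→(17.5,3.5)  cross = 13·3.5 − 17.5·5 = -42.0000; (r_i+r_j)·cross = 30.5·-42.0000 = -1281.0000
edge 3: (17.5,3.5)→(13,38)  cross = 17.5·38 − 13·3.5 = 619.5000; (r_i+r_j)·cross = 30.5·619.5000 = 18894.7500
edge 4: (13,38)→(5.5,33)  cross = 13·33 − 5.5·38 = 220.0000; (r_i+r_j)·cross = 18.5·220.0000 = 4070.0000
edge 5: (5.5,33)→(0.5,13.5)  cross = 5.5·13.5 − 0.5·33 = 57.7500; (r_i+r_j)·cross = 6·57.7500 = 346.5000
Σcross = 710.5000 → A = |Σcross|/2 = 355.2500 mm²
Σ(r_i+r_j)·cross = 20245.6250 → first moment M = |Σ|/6 = 3374.2708
R_c = M/A = 3374.2708/355.2500 = 9.4983 mm
θ = 126° = 2.199115 rad
V = θ·R_c·A = 2.199115·9.4983·355.2500 = 7420.409 mm³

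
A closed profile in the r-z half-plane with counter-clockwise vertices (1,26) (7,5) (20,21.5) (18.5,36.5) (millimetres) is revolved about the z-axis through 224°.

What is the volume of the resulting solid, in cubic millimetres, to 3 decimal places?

Volume = 13948.497 mm³

Profile (r,z), 4 vertices: (1,26) (7,5) (20,21.5) (18.5,36.5)
edge 0: (1,26)→(7,5)  cross = 1·5 − 7·26 = -177.0000; (r_i+r_j)·cross = 8·-177.0000 = -1416.0000
edge 1: (7,5)→(20,21.5)  cross = 7·21.5 − 20·5 = 50.5000; (r_i+r_j)·cross = 27·50.5000 = 1363.5000
edge 2: (20,21.5)→(18.5,36.5)  cross = 20·36.5 − 18.5·21.5 = 332.2500; (r_i+r_j)·cross = 38.5·332.2500 = 12791.6250
edge 3: (18.5,36.5)→(1,26)  cross = 18.5·26 − 1·36.5 = 444.5000; (r_i+r_j)·cross = 19.5·444.5000 = 8667.7500
Σcross = 650.2500 → A = |Σcross|/2 = 325.1250 mm²
Σ(r_i+r_j)·cross = 21406.8750 → first moment M = |Σ|/6 = 3567.8125
R_c = M/A = 3567.8125/325.1250 = 10.9737 mm
θ = 224° = 3.909538 rad
V = θ·R_c·A = 3.909538·10.9737·325.1250 = 13948.497 mm³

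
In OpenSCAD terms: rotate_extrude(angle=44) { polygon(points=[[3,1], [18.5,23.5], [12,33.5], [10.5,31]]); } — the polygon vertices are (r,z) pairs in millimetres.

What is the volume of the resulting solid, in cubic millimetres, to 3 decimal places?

Volume = 1377.341 mm³

Profile (r,z), 4 vertices: (3,1) (18.5,23.5) (12,33.5) (10.5,31)
edge 0: (3,1)→(18.5,23.5)  cross = 3·23.5 − 18.5·1 = 52.0000; (r_i+r_j)·cross = 21.5·52.0000 = 1118.0000
edge 1: (18.5,23.5)→(12,33.5)  cross = 18.5·33.5 − 12·23.5 = 337.7500; (r_i+r_j)·cross = 30.5·337.7500 = 10301.3750
edge 2: (12,33.5)→(10.5,31)  cross = 12·31 − 10.5·33.5 = 20.2500; (r_i+r_j)·cross = 22.5·20.2500 = 455.6250
edge 3: (10.5,31)→(3,1)  cross = 10.5·1 − 3·31 = -82.5000; (r_i+r_j)·cross = 13.5·-82.5000 = -1113.7500
Σcross = 327.5000 → A = |Σcross|/2 = 163.7500 mm²
Σ(r_i+r_j)·cross = 10761.2500 → first moment M = |Σ|/6 = 1793.5417
R_c = M/A = 1793.5417/163.7500 = 10.9529 mm
θ = 44° = 0.767945 rad
V = θ·R_c·A = 0.767945·10.9529·163.7500 = 1377.341 mm³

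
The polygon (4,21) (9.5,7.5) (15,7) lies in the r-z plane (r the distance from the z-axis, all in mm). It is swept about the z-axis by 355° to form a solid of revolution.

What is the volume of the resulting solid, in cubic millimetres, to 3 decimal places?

Volume = 2104.289 mm³

Profile (r,z), 3 vertices: (4,21) (9.5,7.5) (15,7)
edge 0: (4,21)→(9.5,7.5)  cross = 4·7.5 − 9.5·21 = -169.5000; (r_i+r_j)·cross = 13.5·-169.5000 = -2288.2500
edge 1: (9.5,7.5)→(15,7)  cross = 9.5·7 − 15·7.5 = -46.0000; (r_i+r_j)·cross = 24.5·-46.0000 = -1127.0000
edge 2: (15,7)→(4,21)  cross = 15·21 − 4·7 = 287.0000; (r_i+r_j)·cross = 19·287.0000 = 5453.0000
Σcross = 71.5000 → A = |Σcross|/2 = 35.7500 mm²
Σ(r_i+r_j)·cross = 2037.7500 → first moment M = |Σ|/6 = 339.6250
R_c = M/A = 339.6250/35.7500 = 9.5000 mm
θ = 355° = 6.195919 rad
V = θ·R_c·A = 6.195919·9.5000·35.7500 = 2104.289 mm³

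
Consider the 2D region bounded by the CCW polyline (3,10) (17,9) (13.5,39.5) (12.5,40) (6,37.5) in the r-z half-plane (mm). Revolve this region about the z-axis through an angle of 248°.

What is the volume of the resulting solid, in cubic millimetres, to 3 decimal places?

Profile (r,z), 5 vertices: (3,10) (17,9) (13.5,39.5) (12.5,40) (6,37.5)
edge 0: (3,10)→(17,9)  cross = 3·9 − 17·10 = -143.0000; (r_i+r_j)·cross = 20·-143.0000 = -2860.0000
edge 1: (17,9)→(13.5,39.5)  cross = 17·39.5 − 13.5·9 = 550.0000; (r_i+r_j)·cross = 30.5·550.0000 = 16775.0000
edge 2: (13.5,39.5)→(12.5,40)  cross = 13.5·40 − 12.5·39.5 = 46.2500; (r_i+r_j)·cross = 26·46.2500 = 1202.5000
edge 3: (12.5,40)→(6,37.5)  cross = 12.5·37.5 − 6·40 = 228.7500; (r_i+r_j)·cross = 18.5·228.7500 = 4231.8750
edge 4: (6,37.5)→(3,10)  cross = 6·10 − 3·37.5 = -52.5000; (r_i+r_j)·cross = 9·-52.5000 = -472.5000
Σcross = 629.5000 → A = |Σcross|/2 = 314.7500 mm²
Σ(r_i+r_j)·cross = 18876.8750 → first moment M = |Σ|/6 = 3146.1458
R_c = M/A = 3146.1458/314.7500 = 9.9957 mm
θ = 248° = 4.328417 rad
V = θ·R_c·A = 4.328417·9.9957·314.7500 = 13617.830 mm³

Volume = 13617.830 mm³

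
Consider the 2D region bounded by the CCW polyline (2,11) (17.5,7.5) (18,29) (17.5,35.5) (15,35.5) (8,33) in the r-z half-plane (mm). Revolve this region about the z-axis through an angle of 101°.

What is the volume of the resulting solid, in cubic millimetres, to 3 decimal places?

Profile (r,z), 6 vertices: (2,11) (17.5,7.5) (18,29) (17.5,35.5) (15,35.5) (8,33)
edge 0: (2,11)→(17.5,7.5)  cross = 2·7.5 − 17.5·11 = -177.5000; (r_i+r_j)·cross = 19.5·-177.5000 = -3461.2500
edge 1: (17.5,7.5)→(18,29)  cross = 17.5·29 − 18·7.5 = 372.5000; (r_i+r_j)·cross = 35.5·372.5000 = 13223.7500
edge 2: (18,29)→(17.5,35.5)  cross = 18·35.5 − 17.5·29 = 131.5000; (r_i+r_j)·cross = 35.5·131.5000 = 4668.2500
edge 3: (17.5,35.5)→(15,35.5)  cross = 17.5·35.5 − 15·35.5 = 88.7500; (r_i+r_j)·cross = 32.5·88.7500 = 2884.3750
edge 4: (15,35.5)→(8,33)  cross = 15·33 − 8·35.5 = 211.0000; (r_i+r_j)·cross = 23·211.0000 = 4853.0000
edge 5: (8,33)→(2,11)  cross = 8·11 − 2·33 = 22.0000; (r_i+r_j)·cross = 10·22.0000 = 220.0000
Σcross = 648.2500 → A = |Σcross|/2 = 324.1250 mm²
Σ(r_i+r_j)·cross = 22388.1250 → first moment M = |Σ|/6 = 3731.3542
R_c = M/A = 3731.3542/324.1250 = 11.5121 mm
θ = 101° = 1.762783 rad
V = θ·R_c·A = 1.762783·11.5121·324.1250 = 6577.566 mm³

Volume = 6577.566 mm³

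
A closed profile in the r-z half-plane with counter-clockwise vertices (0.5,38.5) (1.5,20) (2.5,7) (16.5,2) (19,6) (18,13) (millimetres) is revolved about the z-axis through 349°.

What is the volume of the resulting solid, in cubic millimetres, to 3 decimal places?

Profile (r,z), 6 vertices: (0.5,38.5) (1.5,20) (2.5,7) (16.5,2) (19,6) (18,13)
edge 0: (0.5,38.5)→(1.5,20)  cross = 0.5·20 − 1.5·38.5 = -47.7500; (r_i+r_j)·cross = 2·-47.7500 = -95.5000
edge 1: (1.5,20)→(2.5,7)  cross = 1.5·7 − 2.5·20 = -39.5000; (r_i+r_j)·cross = 4·-39.5000 = -158.0000
edge 2: (2.5,7)→(16.5,2)  cross = 2.5·2 − 16.5·7 = -110.5000; (r_i+r_j)·cross = 19·-110.5000 = -2099.5000
edge 3: (16.5,2)→(19,6)  cross = 16.5·6 − 19·2 = 61.0000; (r_i+r_j)·cross = 35.5·61.0000 = 2165.5000
edge 4: (19,6)→(18,13)  cross = 19·13 − 18·6 = 139.0000; (r_i+r_j)·cross = 37·139.0000 = 5143.0000
edge 5: (18,13)→(0.5,38.5)  cross = 18·38.5 − 0.5·13 = 686.5000; (r_i+r_j)·cross = 18.5·686.5000 = 12700.2500
Σcross = 688.7500 → A = |Σcross|/2 = 344.3750 mm²
Σ(r_i+r_j)·cross = 17655.7500 → first moment M = |Σ|/6 = 2942.6250
R_c = M/A = 2942.6250/344.3750 = 8.5448 mm
θ = 349° = 6.091199 rad
V = θ·R_c·A = 6.091199·8.5448·344.3750 = 17924.115 mm³

Volume = 17924.115 mm³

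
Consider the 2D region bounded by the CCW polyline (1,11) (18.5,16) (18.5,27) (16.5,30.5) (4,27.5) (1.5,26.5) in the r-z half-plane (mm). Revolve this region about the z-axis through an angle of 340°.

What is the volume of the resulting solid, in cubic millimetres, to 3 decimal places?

Profile (r,z), 6 vertices: (1,11) (18.5,16) (18.5,27) (16.5,30.5) (4,27.5) (1.5,26.5)
edge 0: (1,11)→(18.5,16)  cross = 1·16 − 18.5·11 = -187.5000; (r_i+r_j)·cross = 19.5·-187.5000 = -3656.2500
edge 1: (18.5,16)→(18.5,27)  cross = 18.5·27 − 18.5·16 = 203.5000; (r_i+r_j)·cross = 37·203.5000 = 7529.5000
edge 2: (18.5,27)→(16.5,30.5)  cross = 18.5·30.5 − 16.5·27 = 118.7500; (r_i+r_j)·cross = 35·118.7500 = 4156.2500
edge 3: (16.5,30.5)→(4,27.5)  cross = 16.5·27.5 − 4·30.5 = 331.7500; (r_i+r_j)·cross = 20.5·331.7500 = 6800.8750
edge 4: (4,27.5)→(1.5,26.5)  cross = 4·26.5 − 1.5·27.5 = 64.7500; (r_i+r_j)·cross = 5.5·64.7500 = 356.1250
edge 5: (1.5,26.5)→(1,11)  cross = 1.5·11 − 1·26.5 = -10.0000; (r_i+r_j)·cross = 2.5·-10.0000 = -25.0000
Σcross = 521.2500 → A = |Σcross|/2 = 260.6250 mm²
Σ(r_i+r_j)·cross = 15161.5000 → first moment M = |Σ|/6 = 2526.9167
R_c = M/A = 2526.9167/260.6250 = 9.6956 mm
θ = 340° = 5.934119 rad
V = θ·R_c·A = 5.934119·9.6956·260.6250 = 14995.025 mm³

Volume = 14995.025 mm³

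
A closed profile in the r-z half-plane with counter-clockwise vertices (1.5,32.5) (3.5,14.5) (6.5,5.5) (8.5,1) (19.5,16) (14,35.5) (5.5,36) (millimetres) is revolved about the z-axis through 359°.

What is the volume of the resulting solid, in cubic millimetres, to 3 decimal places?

Volume = 25092.690 mm³

Profile (r,z), 7 vertices: (1.5,32.5) (3.5,14.5) (6.5,5.5) (8.5,1) (19.5,16) (14,35.5) (5.5,36)
edge 0: (1.5,32.5)→(3.5,14.5)  cross = 1.5·14.5 − 3.5·32.5 = -92.0000; (r_i+r_j)·cross = 5·-92.0000 = -460.0000
edge 1: (3.5,14.5)→(6.5,5.5)  cross = 3.5·5.5 − 6.5·14.5 = -75.0000; (r_i+r_j)·cross = 10·-75.0000 = -750.0000
edge 2: (6.5,5.5)→(8.5,1)  cross = 6.5·1 − 8.5·5.5 = -40.2500; (r_i+r_j)·cross = 15·-40.2500 = -603.7500
edge 3: (8.5,1)→(19.5,16)  cross = 8.5·16 − 19.5·1 = 116.5000; (r_i+r_j)·cross = 28·116.5000 = 3262.0000
edge 4: (19.5,16)→(14,35.5)  cross = 19.5·35.5 − 14·16 = 468.2500; (r_i+r_j)·cross = 33.5·468.2500 = 15686.3750
edge 5: (14,35.5)→(5.5,36)  cross = 14·36 − 5.5·35.5 = 308.7500; (r_i+r_j)·cross = 19.5·308.7500 = 6020.6250
edge 6: (5.5,36)→(1.5,32.5)  cross = 5.5·32.5 − 1.5·36 = 124.7500; (r_i+r_j)·cross = 7·124.7500 = 873.2500
Σcross = 811.0000 → A = |Σcross|/2 = 405.5000 mm²
Σ(r_i+r_j)·cross = 24028.5000 → first moment M = |Σ|/6 = 4004.7500
R_c = M/A = 4004.7500/405.5000 = 9.8761 mm
θ = 359° = 6.265732 rad
V = θ·R_c·A = 6.265732·9.8761·405.5000 = 25092.690 mm³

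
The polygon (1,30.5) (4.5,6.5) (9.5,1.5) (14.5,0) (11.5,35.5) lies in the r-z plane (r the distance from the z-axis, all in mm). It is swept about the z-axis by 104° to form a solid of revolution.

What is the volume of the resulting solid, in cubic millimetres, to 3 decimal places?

Profile (r,z), 5 vertices: (1,30.5) (4.5,6.5) (9.5,1.5) (14.5,0) (11.5,35.5)
edge 0: (1,30.5)→(4.5,6.5)  cross = 1·6.5 − 4.5·30.5 = -130.7500; (r_i+r_j)·cross = 5.5·-130.7500 = -719.1250
edge 1: (4.5,6.5)→(9.5,1.5)  cross = 4.5·1.5 − 9.5·6.5 = -55.0000; (r_i+r_j)·cross = 14·-55.0000 = -770.0000
edge 2: (9.5,1.5)→(14.5,0)  cross = 9.5·0 − 14.5·1.5 = -21.7500; (r_i+r_j)·cross = 24·-21.7500 = -522.0000
edge 3: (14.5,0)→(11.5,35.5)  cross = 14.5·35.5 − 11.5·0 = 514.7500; (r_i+r_j)·cross = 26·514.7500 = 13383.5000
edge 4: (11.5,35.5)→(1,30.5)  cross = 11.5·30.5 − 1·35.5 = 315.2500; (r_i+r_j)·cross = 12.5·315.2500 = 3940.6250
Σcross = 622.5000 → A = |Σcross|/2 = 311.2500 mm²
Σ(r_i+r_j)·cross = 15313.0000 → first moment M = |Σ|/6 = 2552.1667
R_c = M/A = 2552.1667/311.2500 = 8.1997 mm
θ = 104° = 1.815142 rad
V = θ·R_c·A = 1.815142·8.1997·311.2500 = 4632.546 mm³

Volume = 4632.546 mm³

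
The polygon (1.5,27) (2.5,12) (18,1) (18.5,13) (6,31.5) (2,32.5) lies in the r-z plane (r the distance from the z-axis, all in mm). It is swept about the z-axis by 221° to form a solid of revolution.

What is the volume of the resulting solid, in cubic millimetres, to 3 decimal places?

Volume = 10756.222 mm³

Profile (r,z), 6 vertices: (1.5,27) (2.5,12) (18,1) (18.5,13) (6,31.5) (2,32.5)
edge 0: (1.5,27)→(2.5,12)  cross = 1.5·12 − 2.5·27 = -49.5000; (r_i+r_j)·cross = 4·-49.5000 = -198.0000
edge 1: (2.5,12)→(18,1)  cross = 2.5·1 − 18·12 = -213.5000; (r_i+r_j)·cross = 20.5·-213.5000 = -4376.7500
edge 2: (18,1)→(18.5,13)  cross = 18·13 − 18.5·1 = 215.5000; (r_i+r_j)·cross = 36.5·215.5000 = 7865.7500
edge 3: (18.5,13)→(6,31.5)  cross = 18.5·31.5 − 6·13 = 504.7500; (r_i+r_j)·cross = 24.5·504.7500 = 12366.3750
edge 4: (6,31.5)→(2,32.5)  cross = 6·32.5 − 2·31.5 = 132.0000; (r_i+r_j)·cross = 8·132.0000 = 1056.0000
edge 5: (2,32.5)→(1.5,27)  cross = 2·27 − 1.5·32.5 = 5.2500; (r_i+r_j)·cross = 3.5·5.2500 = 18.3750
Σcross = 594.5000 → A = |Σcross|/2 = 297.2500 mm²
Σ(r_i+r_j)·cross = 16731.7500 → first moment M = |Σ|/6 = 2788.6250
R_c = M/A = 2788.6250/297.2500 = 9.3814 mm
θ = 221° = 3.857178 rad
V = θ·R_c·A = 3.857178·9.3814·297.2500 = 10756.222 mm³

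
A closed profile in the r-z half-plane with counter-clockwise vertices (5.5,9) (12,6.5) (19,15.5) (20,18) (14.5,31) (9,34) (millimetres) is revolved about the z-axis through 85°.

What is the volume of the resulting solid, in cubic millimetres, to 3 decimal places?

Profile (r,z), 6 vertices: (5.5,9) (12,6.5) (19,15.5) (20,18) (14.5,31) (9,34)
edge 0: (5.5,9)→(12,6.5)  cross = 5.5·6.5 − 12·9 = -72.2500; (r_i+r_j)·cross = 17.5·-72.2500 = -1264.3750
edge 1: (12,6.5)→(19,15.5)  cross = 12·15.5 − 19·6.5 = 62.5000; (r_i+r_j)·cross = 31·62.5000 = 1937.5000
edge 2: (19,15.5)→(20,18)  cross = 19·18 − 20·15.5 = 32.0000; (r_i+r_j)·cross = 39·32.0000 = 1248.0000
edge 3: (20,18)→(14.5,31)  cross = 20·31 − 14.5·18 = 359.0000; (r_i+r_j)·cross = 34.5·359.0000 = 12385.5000
edge 4: (14.5,31)→(9,34)  cross = 14.5·34 − 9·31 = 214.0000; (r_i+r_j)·cross = 23.5·214.0000 = 5029.0000
edge 5: (9,34)→(5.5,9)  cross = 9·9 − 5.5·34 = -106.0000; (r_i+r_j)·cross = 14.5·-106.0000 = -1537.0000
Σcross = 489.2500 → A = |Σcross|/2 = 244.6250 mm²
Σ(r_i+r_j)·cross = 17798.6250 → first moment M = |Σ|/6 = 2966.4375
R_c = M/A = 2966.4375/244.6250 = 12.1265 mm
θ = 85° = 1.483530 rad
V = θ·R_c·A = 1.483530·12.1265·244.6250 = 4400.799 mm³

Volume = 4400.799 mm³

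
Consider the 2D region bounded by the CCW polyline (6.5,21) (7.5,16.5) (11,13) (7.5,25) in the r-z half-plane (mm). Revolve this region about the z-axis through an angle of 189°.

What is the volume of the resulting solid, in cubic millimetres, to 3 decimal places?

Profile (r,z), 4 vertices: (6.5,21) (7.5,16.5) (11,13) (7.5,25)
edge 0: (6.5,21)→(7.5,16.5)  cross = 6.5·16.5 − 7.5·21 = -50.2500; (r_i+r_j)·cross = 14·-50.2500 = -703.5000
edge 1: (7.5,16.5)→(11,13)  cross = 7.5·13 − 11·16.5 = -84.0000; (r_i+r_j)·cross = 18.5·-84.0000 = -1554.0000
edge 2: (11,13)→(7.5,25)  cross = 11·25 − 7.5·13 = 177.5000; (r_i+r_j)·cross = 18.5·177.5000 = 3283.7500
edge 3: (7.5,25)→(6.5,21)  cross = 7.5·21 − 6.5·25 = -5.0000; (r_i+r_j)·cross = 14·-5.0000 = -70.0000
Σcross = 38.2500 → A = |Σcross|/2 = 19.1250 mm²
Σ(r_i+r_j)·cross = 956.2500 → first moment M = |Σ|/6 = 159.3750
R_c = M/A = 159.3750/19.1250 = 8.3333 mm
θ = 189° = 3.298672 rad
V = θ·R_c·A = 3.298672·8.3333·19.1250 = 525.726 mm³

Volume = 525.726 mm³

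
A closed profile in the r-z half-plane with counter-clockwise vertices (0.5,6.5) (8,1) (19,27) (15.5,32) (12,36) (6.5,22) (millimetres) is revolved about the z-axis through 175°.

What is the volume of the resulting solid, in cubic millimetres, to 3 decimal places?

Profile (r,z), 6 vertices: (0.5,6.5) (8,1) (19,27) (15.5,32) (12,36) (6.5,22)
edge 0: (0.5,6.5)→(8,1)  cross = 0.5·1 − 8·6.5 = -51.5000; (r_i+r_j)·cross = 8.5·-51.5000 = -437.7500
edge 1: (8,1)→(19,27)  cross = 8·27 − 19·1 = 197.0000; (r_i+r_j)·cross = 27·197.0000 = 5319.0000
edge 2: (19,27)→(15.5,32)  cross = 19·32 − 15.5·27 = 189.5000; (r_i+r_j)·cross = 34.5·189.5000 = 6537.7500
edge 3: (15.5,32)→(12,36)  cross = 15.5·36 − 12·32 = 174.0000; (r_i+r_j)·cross = 27.5·174.0000 = 4785.0000
edge 4: (12,36)→(6.5,22)  cross = 12·22 − 6.5·36 = 30.0000; (r_i+r_j)·cross = 18.5·30.0000 = 555.0000
edge 5: (6.5,22)→(0.5,6.5)  cross = 6.5·6.5 − 0.5·22 = 31.2500; (r_i+r_j)·cross = 7·31.2500 = 218.7500
Σcross = 570.2500 → A = |Σcross|/2 = 285.1250 mm²
Σ(r_i+r_j)·cross = 16977.7500 → first moment M = |Σ|/6 = 2829.6250
R_c = M/A = 2829.6250/285.1250 = 9.9242 mm
θ = 175° = 3.054326 rad
V = θ·R_c·A = 3.054326·9.9242·285.1250 = 8642.598 mm³

Volume = 8642.598 mm³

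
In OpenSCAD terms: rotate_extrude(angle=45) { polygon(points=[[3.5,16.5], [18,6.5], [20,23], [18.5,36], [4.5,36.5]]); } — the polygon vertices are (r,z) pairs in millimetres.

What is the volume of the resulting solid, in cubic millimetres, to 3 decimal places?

Volume = 3614.222 mm³

Profile (r,z), 5 vertices: (3.5,16.5) (18,6.5) (20,23) (18.5,36) (4.5,36.5)
edge 0: (3.5,16.5)→(18,6.5)  cross = 3.5·6.5 − 18·16.5 = -274.2500; (r_i+r_j)·cross = 21.5·-274.2500 = -5896.3750
edge 1: (18,6.5)→(20,23)  cross = 18·23 − 20·6.5 = 284.0000; (r_i+r_j)·cross = 38·284.0000 = 10792.0000
edge 2: (20,23)→(18.5,36)  cross = 20·36 − 18.5·23 = 294.5000; (r_i+r_j)·cross = 38.5·294.5000 = 11338.2500
edge 3: (18.5,36)→(4.5,36.5)  cross = 18.5·36.5 − 4.5·36 = 513.2500; (r_i+r_j)·cross = 23·513.2500 = 11804.7500
edge 4: (4.5,36.5)→(3.5,16.5)  cross = 4.5·16.5 − 3.5·36.5 = -53.5000; (r_i+r_j)·cross = 8·-53.5000 = -428.0000
Σcross = 764.0000 → A = |Σcross|/2 = 382.0000 mm²
Σ(r_i+r_j)·cross = 27610.6250 → first moment M = |Σ|/6 = 4601.7708
R_c = M/A = 4601.7708/382.0000 = 12.0465 mm
θ = 45° = 0.785398 rad
V = θ·R_c·A = 0.785398·12.0465·382.0000 = 3614.222 mm³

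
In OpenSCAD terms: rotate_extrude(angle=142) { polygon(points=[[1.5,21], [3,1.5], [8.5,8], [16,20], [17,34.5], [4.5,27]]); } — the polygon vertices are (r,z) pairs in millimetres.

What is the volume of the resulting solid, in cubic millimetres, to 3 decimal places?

Profile (r,z), 6 vertices: (1.5,21) (3,1.5) (8.5,8) (16,20) (17,34.5) (4.5,27)
edge 0: (1.5,21)→(3,1.5)  cross = 1.5·1.5 − 3·21 = -60.7500; (r_i+r_j)·cross = 4.5·-60.7500 = -273.3750
edge 1: (3,1.5)→(8.5,8)  cross = 3·8 − 8.5·1.5 = 11.2500; (r_i+r_j)·cross = 11.5·11.2500 = 129.3750
edge 2: (8.5,8)→(16,20)  cross = 8.5·20 − 16·8 = 42.0000; (r_i+r_j)·cross = 24.5·42.0000 = 1029.0000
edge 3: (16,20)→(17,34.5)  cross = 16·34.5 − 17·20 = 212.0000; (r_i+r_j)·cross = 33·212.0000 = 6996.0000
edge 4: (17,34.5)→(4.5,27)  cross = 17·27 − 4.5·34.5 = 303.7500; (r_i+r_j)·cross = 21.5·303.7500 = 6530.6250
edge 5: (4.5,27)→(1.5,21)  cross = 4.5·21 − 1.5·27 = 54.0000; (r_i+r_j)·cross = 6·54.0000 = 324.0000
Σcross = 562.2500 → A = |Σcross|/2 = 281.1250 mm²
Σ(r_i+r_j)·cross = 14735.6250 → first moment M = |Σ|/6 = 2455.9375
R_c = M/A = 2455.9375/281.1250 = 8.7361 mm
θ = 142° = 2.478368 rad
V = θ·R_c·A = 2.478368·8.7361·281.1250 = 6086.716 mm³

Volume = 6086.716 mm³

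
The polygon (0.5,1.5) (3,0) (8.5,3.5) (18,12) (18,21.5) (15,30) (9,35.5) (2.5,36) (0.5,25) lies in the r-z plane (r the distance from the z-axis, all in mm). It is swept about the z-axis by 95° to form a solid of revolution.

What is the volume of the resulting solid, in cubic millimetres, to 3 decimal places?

Profile (r,z), 9 vertices: (0.5,1.5) (3,0) (8.5,3.5) (18,12) (18,21.5) (15,30) (9,35.5) (2.5,36) (0.5,25)
edge 0: (0.5,1.5)→(3,0)  cross = 0.5·0 − 3·1.5 = -4.5000; (r_i+r_j)·cross = 3.5·-4.5000 = -15.7500
edge 1: (3,0)→(8.5,3.5)  cross = 3·3.5 − 8.5·0 = 10.5000; (r_i+r_j)·cross = 11.5·10.5000 = 120.7500
edge 2: (8.5,3.5)→(18,12)  cross = 8.5·12 − 18·3.5 = 39.0000; (r_i+r_j)·cross = 26.5·39.0000 = 1033.5000
edge 3: (18,12)→(18,21.5)  cross = 18·21.5 − 18·12 = 171.0000; (r_i+r_j)·cross = 36·171.0000 = 6156.0000
edge 4: (18,21.5)→(15,30)  cross = 18·30 − 15·21.5 = 217.5000; (r_i+r_j)·cross = 33·217.5000 = 7177.5000
edge 5: (15,30)→(9,35.5)  cross = 15·35.5 − 9·30 = 262.5000; (r_i+r_j)·cross = 24·262.5000 = 6300.0000
edge 6: (9,35.5)→(2.5,36)  cross = 9·36 − 2.5·35.5 = 235.2500; (r_i+r_j)·cross = 11.5·235.2500 = 2705.3750
edge 7: (2.5,36)→(0.5,25)  cross = 2.5·25 − 0.5·36 = 44.5000; (r_i+r_j)·cross = 3·44.5000 = 133.5000
edge 8: (0.5,25)→(0.5,1.5)  cross = 0.5·1.5 − 0.5·25 = -11.7500; (r_i+r_j)·cross = 1·-11.7500 = -11.7500
Σcross = 964.0000 → A = |Σcross|/2 = 482.0000 mm²
Σ(r_i+r_j)·cross = 23599.1250 → first moment M = |Σ|/6 = 3933.1875
R_c = M/A = 3933.1875/482.0000 = 8.1601 mm
θ = 95° = 1.658063 rad
V = θ·R_c·A = 1.658063·8.1601·482.0000 = 6521.472 mm³

Volume = 6521.472 mm³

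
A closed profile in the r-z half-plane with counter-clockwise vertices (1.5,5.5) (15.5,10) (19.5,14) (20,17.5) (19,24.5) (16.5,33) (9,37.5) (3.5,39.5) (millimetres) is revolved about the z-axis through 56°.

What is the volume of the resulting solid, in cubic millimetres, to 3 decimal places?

Volume = 4374.284 mm³

Profile (r,z), 8 vertices: (1.5,5.5) (15.5,10) (19.5,14) (20,17.5) (19,24.5) (16.5,33) (9,37.5) (3.5,39.5)
edge 0: (1.5,5.5)→(15.5,10)  cross = 1.5·10 − 15.5·5.5 = -70.2500; (r_i+r_j)·cross = 17·-70.2500 = -1194.2500
edge 1: (15.5,10)→(19.5,14)  cross = 15.5·14 − 19.5·10 = 22.0000; (r_i+r_j)·cross = 35·22.0000 = 770.0000
edge 2: (19.5,14)→(20,17.5)  cross = 19.5·17.5 − 20·14 = 61.2500; (r_i+r_j)·cross = 39.5·61.2500 = 2419.3750
edge 3: (20,17.5)→(19,24.5)  cross = 20·24.5 − 19·17.5 = 157.5000; (r_i+r_j)·cross = 39·157.5000 = 6142.5000
edge 4: (19,24.5)→(16.5,33)  cross = 19·33 − 16.5·24.5 = 222.7500; (r_i+r_j)·cross = 35.5·222.7500 = 7907.6250
edge 5: (16.5,33)→(9,37.5)  cross = 16.5·37.5 − 9·33 = 321.7500; (r_i+r_j)·cross = 25.5·321.7500 = 8204.6250
edge 6: (9,37.5)→(3.5,39.5)  cross = 9·39.5 − 3.5·37.5 = 224.2500; (r_i+r_j)·cross = 12.5·224.2500 = 2803.1250
edge 7: (3.5,39.5)→(1.5,5.5)  cross = 3.5·5.5 − 1.5·39.5 = -40.0000; (r_i+r_j)·cross = 5·-40.0000 = -200.0000
Σcross = 899.2500 → A = |Σcross|/2 = 449.6250 mm²
Σ(r_i+r_j)·cross = 26853.0000 → first moment M = |Σ|/6 = 4475.5000
R_c = M/A = 4475.5000/449.6250 = 9.9539 mm
θ = 56° = 0.977384 rad
V = θ·R_c·A = 0.977384·9.9539·449.6250 = 4374.284 mm³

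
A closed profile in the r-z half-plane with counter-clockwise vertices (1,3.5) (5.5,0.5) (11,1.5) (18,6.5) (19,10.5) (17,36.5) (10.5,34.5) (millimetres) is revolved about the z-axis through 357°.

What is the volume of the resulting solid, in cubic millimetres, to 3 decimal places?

Profile (r,z), 7 vertices: (1,3.5) (5.5,0.5) (11,1.5) (18,6.5) (19,10.5) (17,36.5) (10.5,34.5)
edge 0: (1,3.5)→(5.5,0.5)  cross = 1·0.5 − 5.5·3.5 = -18.7500; (r_i+r_j)·cross = 6.5·-18.7500 = -121.8750
edge 1: (5.5,0.5)→(11,1.5)  cross = 5.5·1.5 − 11·0.5 = 2.7500; (r_i+r_j)·cross = 16.5·2.7500 = 45.3750
edge 2: (11,1.5)→(18,6.5)  cross = 11·6.5 − 18·1.5 = 44.5000; (r_i+r_j)·cross = 29·44.5000 = 1290.5000
edge 3: (18,6.5)→(19,10.5)  cross = 18·10.5 − 19·6.5 = 65.5000; (r_i+r_j)·cross = 37·65.5000 = 2423.5000
edge 4: (19,10.5)→(17,36.5)  cross = 19·36.5 − 17·10.5 = 515.0000; (r_i+r_j)·cross = 36·515.0000 = 18540.0000
edge 5: (17,36.5)→(10.5,34.5)  cross = 17·34.5 − 10.5·36.5 = 203.2500; (r_i+r_j)·cross = 27.5·203.2500 = 5589.3750
edge 6: (10.5,34.5)→(1,3.5)  cross = 10.5·3.5 − 1·34.5 = 2.2500; (r_i+r_j)·cross = 11.5·2.2500 = 25.8750
Σcross = 814.5000 → A = |Σcross|/2 = 407.2500 mm²
Σ(r_i+r_j)·cross = 27792.7500 → first moment M = |Σ|/6 = 4632.1250
R_c = M/A = 4632.1250/407.2500 = 11.3742 mm
θ = 357° = 6.230825 rad
V = θ·R_c·A = 6.230825·11.3742·407.2500 = 28861.962 mm³

Volume = 28861.962 mm³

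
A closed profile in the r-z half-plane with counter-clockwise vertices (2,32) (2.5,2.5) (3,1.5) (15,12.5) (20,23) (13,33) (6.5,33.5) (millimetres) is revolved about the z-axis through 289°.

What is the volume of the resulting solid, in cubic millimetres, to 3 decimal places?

Volume = 17366.392 mm³

Profile (r,z), 7 vertices: (2,32) (2.5,2.5) (3,1.5) (15,12.5) (20,23) (13,33) (6.5,33.5)
edge 0: (2,32)→(2.5,2.5)  cross = 2·2.5 − 2.5·32 = -75.0000; (r_i+r_j)·cross = 4.5·-75.0000 = -337.5000
edge 1: (2.5,2.5)→(3,1.5)  cross = 2.5·1.5 − 3·2.5 = -3.7500; (r_i+r_j)·cross = 5.5·-3.7500 = -20.6250
edge 2: (3,1.5)→(15,12.5)  cross = 3·12.5 − 15·1.5 = 15.0000; (r_i+r_j)·cross = 18·15.0000 = 270.0000
edge 3: (15,12.5)→(20,23)  cross = 15·23 − 20·12.5 = 95.0000; (r_i+r_j)·cross = 35·95.0000 = 3325.0000
edge 4: (20,23)→(13,33)  cross = 20·33 − 13·23 = 361.0000; (r_i+r_j)·cross = 33·361.0000 = 11913.0000
edge 5: (13,33)→(6.5,33.5)  cross = 13·33.5 − 6.5·33 = 221.0000; (r_i+r_j)·cross = 19.5·221.0000 = 4309.5000
edge 6: (6.5,33.5)→(2,32)  cross = 6.5·32 − 2·33.5 = 141.0000; (r_i+r_j)·cross = 8.5·141.0000 = 1198.5000
Σcross = 754.2500 → A = |Σcross|/2 = 377.1250 mm²
Σ(r_i+r_j)·cross = 20657.8750 → first moment M = |Σ|/6 = 3442.9792
R_c = M/A = 3442.9792/377.1250 = 9.1295 mm
θ = 289° = 5.044002 rad
V = θ·R_c·A = 5.044002·9.1295·377.1250 = 17366.392 mm³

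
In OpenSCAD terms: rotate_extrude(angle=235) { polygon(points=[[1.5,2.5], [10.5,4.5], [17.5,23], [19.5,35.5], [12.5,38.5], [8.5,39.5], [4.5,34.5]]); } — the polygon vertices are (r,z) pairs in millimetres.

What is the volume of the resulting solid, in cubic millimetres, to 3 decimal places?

Profile (r,z), 7 vertices: (1.5,2.5) (10.5,4.5) (17.5,23) (19.5,35.5) (12.5,38.5) (8.5,39.5) (4.5,34.5)
edge 0: (1.5,2.5)→(10.5,4.5)  cross = 1.5·4.5 − 10.5·2.5 = -19.5000; (r_i+r_j)·cross = 12·-19.5000 = -234.0000
edge 1: (10.5,4.5)→(17.5,23)  cross = 10.5·23 − 17.5·4.5 = 162.7500; (r_i+r_j)·cross = 28·162.7500 = 4557.0000
edge 2: (17.5,23)→(19.5,35.5)  cross = 17.5·35.5 − 19.5·23 = 172.7500; (r_i+r_j)·cross = 37·172.7500 = 6391.7500
edge 3: (19.5,35.5)→(12.5,38.5)  cross = 19.5·38.5 − 12.5·35.5 = 307.0000; (r_i+r_j)·cross = 32·307.0000 = 9824.0000
edge 4: (12.5,38.5)→(8.5,39.5)  cross = 12.5·39.5 − 8.5·38.5 = 166.5000; (r_i+r_j)·cross = 21·166.5000 = 3496.5000
edge 5: (8.5,39.5)→(4.5,34.5)  cross = 8.5·34.5 − 4.5·39.5 = 115.5000; (r_i+r_j)·cross = 13·115.5000 = 1501.5000
edge 6: (4.5,34.5)→(1.5,2.5)  cross = 4.5·2.5 − 1.5·34.5 = -40.5000; (r_i+r_j)·cross = 6·-40.5000 = -243.0000
Σcross = 864.5000 → A = |Σcross|/2 = 432.2500 mm²
Σ(r_i+r_j)·cross = 25293.7500 → first moment M = |Σ|/6 = 4215.6250
R_c = M/A = 4215.6250/432.2500 = 9.7527 mm
θ = 235° = 4.101524 rad
V = θ·R_c·A = 4.101524·9.7527·432.2500 = 17290.486 mm³

Volume = 17290.486 mm³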